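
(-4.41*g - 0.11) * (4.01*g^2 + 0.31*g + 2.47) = -17.6841*g^3 - 1.8082*g^2 - 10.9268*g - 0.2717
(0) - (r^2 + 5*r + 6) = -r^2 - 5*r - 6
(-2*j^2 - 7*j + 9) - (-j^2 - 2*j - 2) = -j^2 - 5*j + 11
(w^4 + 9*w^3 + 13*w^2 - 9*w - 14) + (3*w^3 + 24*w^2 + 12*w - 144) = w^4 + 12*w^3 + 37*w^2 + 3*w - 158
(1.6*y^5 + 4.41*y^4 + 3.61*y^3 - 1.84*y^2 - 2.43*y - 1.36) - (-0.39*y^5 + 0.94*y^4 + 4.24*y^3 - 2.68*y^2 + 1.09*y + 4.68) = 1.99*y^5 + 3.47*y^4 - 0.63*y^3 + 0.84*y^2 - 3.52*y - 6.04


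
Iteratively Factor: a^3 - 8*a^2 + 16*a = (a - 4)*(a^2 - 4*a) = a*(a - 4)*(a - 4)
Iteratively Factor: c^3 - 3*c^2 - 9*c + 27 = (c - 3)*(c^2 - 9) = (c - 3)*(c + 3)*(c - 3)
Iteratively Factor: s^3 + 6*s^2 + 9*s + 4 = (s + 1)*(s^2 + 5*s + 4) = (s + 1)*(s + 4)*(s + 1)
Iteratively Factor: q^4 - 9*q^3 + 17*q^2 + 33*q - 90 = (q + 2)*(q^3 - 11*q^2 + 39*q - 45) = (q - 5)*(q + 2)*(q^2 - 6*q + 9) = (q - 5)*(q - 3)*(q + 2)*(q - 3)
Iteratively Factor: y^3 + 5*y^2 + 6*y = (y + 3)*(y^2 + 2*y) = y*(y + 3)*(y + 2)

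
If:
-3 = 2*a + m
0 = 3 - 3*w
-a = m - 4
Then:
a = -7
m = 11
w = 1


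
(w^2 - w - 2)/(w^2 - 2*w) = (w + 1)/w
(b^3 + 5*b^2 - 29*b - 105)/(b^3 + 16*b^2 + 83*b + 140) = (b^2 - 2*b - 15)/(b^2 + 9*b + 20)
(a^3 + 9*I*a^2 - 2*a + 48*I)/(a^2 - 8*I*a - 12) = (a^2 + 11*I*a - 24)/(a - 6*I)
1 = 1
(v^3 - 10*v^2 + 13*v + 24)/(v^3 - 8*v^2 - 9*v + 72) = (v + 1)/(v + 3)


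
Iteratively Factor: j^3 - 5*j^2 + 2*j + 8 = (j - 4)*(j^2 - j - 2) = (j - 4)*(j + 1)*(j - 2)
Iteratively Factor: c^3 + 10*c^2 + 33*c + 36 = (c + 4)*(c^2 + 6*c + 9) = (c + 3)*(c + 4)*(c + 3)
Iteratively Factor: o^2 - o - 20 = (o - 5)*(o + 4)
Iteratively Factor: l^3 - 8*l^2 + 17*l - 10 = (l - 5)*(l^2 - 3*l + 2) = (l - 5)*(l - 1)*(l - 2)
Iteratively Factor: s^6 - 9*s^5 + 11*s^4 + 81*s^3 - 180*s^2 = (s)*(s^5 - 9*s^4 + 11*s^3 + 81*s^2 - 180*s) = s*(s - 3)*(s^4 - 6*s^3 - 7*s^2 + 60*s) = s*(s - 4)*(s - 3)*(s^3 - 2*s^2 - 15*s) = s*(s - 4)*(s - 3)*(s + 3)*(s^2 - 5*s) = s^2*(s - 4)*(s - 3)*(s + 3)*(s - 5)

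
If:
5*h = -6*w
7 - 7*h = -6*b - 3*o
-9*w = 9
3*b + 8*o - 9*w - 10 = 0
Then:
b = 41/195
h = 6/5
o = 3/65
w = -1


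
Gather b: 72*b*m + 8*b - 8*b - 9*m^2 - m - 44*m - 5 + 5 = 72*b*m - 9*m^2 - 45*m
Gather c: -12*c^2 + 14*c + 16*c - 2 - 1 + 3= -12*c^2 + 30*c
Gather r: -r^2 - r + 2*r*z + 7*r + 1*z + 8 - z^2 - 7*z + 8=-r^2 + r*(2*z + 6) - z^2 - 6*z + 16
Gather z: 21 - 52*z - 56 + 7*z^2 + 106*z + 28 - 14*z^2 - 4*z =-7*z^2 + 50*z - 7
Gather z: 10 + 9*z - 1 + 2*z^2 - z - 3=2*z^2 + 8*z + 6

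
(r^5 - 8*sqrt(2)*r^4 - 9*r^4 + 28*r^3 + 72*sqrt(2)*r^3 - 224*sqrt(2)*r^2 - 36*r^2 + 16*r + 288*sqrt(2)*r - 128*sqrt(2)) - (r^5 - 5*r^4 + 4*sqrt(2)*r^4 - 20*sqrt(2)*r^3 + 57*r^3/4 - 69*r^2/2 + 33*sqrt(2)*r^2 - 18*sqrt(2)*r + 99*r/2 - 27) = -12*sqrt(2)*r^4 - 4*r^4 + 55*r^3/4 + 92*sqrt(2)*r^3 - 257*sqrt(2)*r^2 - 3*r^2/2 - 67*r/2 + 306*sqrt(2)*r - 128*sqrt(2) + 27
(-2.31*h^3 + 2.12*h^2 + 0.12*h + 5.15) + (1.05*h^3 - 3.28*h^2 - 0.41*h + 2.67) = -1.26*h^3 - 1.16*h^2 - 0.29*h + 7.82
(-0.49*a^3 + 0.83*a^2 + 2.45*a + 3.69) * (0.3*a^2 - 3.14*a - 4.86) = -0.147*a^5 + 1.7876*a^4 + 0.5102*a^3 - 10.6198*a^2 - 23.4936*a - 17.9334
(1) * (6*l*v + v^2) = 6*l*v + v^2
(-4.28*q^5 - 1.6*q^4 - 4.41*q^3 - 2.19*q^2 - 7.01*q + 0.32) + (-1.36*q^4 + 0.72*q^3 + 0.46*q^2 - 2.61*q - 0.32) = -4.28*q^5 - 2.96*q^4 - 3.69*q^3 - 1.73*q^2 - 9.62*q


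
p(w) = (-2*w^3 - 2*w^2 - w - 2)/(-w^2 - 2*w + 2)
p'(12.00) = 1.95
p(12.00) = 22.64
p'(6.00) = 1.85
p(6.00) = 11.13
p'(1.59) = -0.21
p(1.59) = 4.50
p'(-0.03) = -1.33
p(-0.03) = -0.96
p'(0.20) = -3.57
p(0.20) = -1.47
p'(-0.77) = -0.58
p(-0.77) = -0.51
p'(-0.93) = -0.84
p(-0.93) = -0.40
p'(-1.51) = -3.40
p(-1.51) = 0.67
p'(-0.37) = -0.47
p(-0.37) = -0.69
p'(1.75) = 0.34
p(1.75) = 4.51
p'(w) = (2*w + 2)*(-2*w^3 - 2*w^2 - w - 2)/(-w^2 - 2*w + 2)^2 + (-6*w^2 - 4*w - 1)/(-w^2 - 2*w + 2) = (2*w^4 + 8*w^3 - 9*w^2 - 12*w - 6)/(w^4 + 4*w^3 - 8*w + 4)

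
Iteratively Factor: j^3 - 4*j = (j)*(j^2 - 4) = j*(j - 2)*(j + 2)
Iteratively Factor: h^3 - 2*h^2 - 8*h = (h)*(h^2 - 2*h - 8) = h*(h - 4)*(h + 2)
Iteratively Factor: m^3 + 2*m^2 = (m)*(m^2 + 2*m) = m*(m + 2)*(m)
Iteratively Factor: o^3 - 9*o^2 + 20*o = (o - 5)*(o^2 - 4*o) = o*(o - 5)*(o - 4)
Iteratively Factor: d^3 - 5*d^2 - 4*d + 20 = (d + 2)*(d^2 - 7*d + 10) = (d - 2)*(d + 2)*(d - 5)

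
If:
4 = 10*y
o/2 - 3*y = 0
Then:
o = 12/5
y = 2/5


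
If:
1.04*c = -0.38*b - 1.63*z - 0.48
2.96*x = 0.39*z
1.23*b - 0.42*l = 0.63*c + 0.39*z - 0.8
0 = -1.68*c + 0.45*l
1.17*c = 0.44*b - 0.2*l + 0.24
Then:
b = -0.77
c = -0.05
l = -0.19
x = -0.01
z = -0.08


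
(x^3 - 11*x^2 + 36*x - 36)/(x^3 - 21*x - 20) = (-x^3 + 11*x^2 - 36*x + 36)/(-x^3 + 21*x + 20)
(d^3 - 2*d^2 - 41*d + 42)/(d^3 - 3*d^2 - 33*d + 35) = (d + 6)/(d + 5)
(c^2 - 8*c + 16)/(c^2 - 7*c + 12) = (c - 4)/(c - 3)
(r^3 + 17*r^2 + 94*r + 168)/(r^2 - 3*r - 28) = (r^2 + 13*r + 42)/(r - 7)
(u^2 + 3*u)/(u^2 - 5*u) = (u + 3)/(u - 5)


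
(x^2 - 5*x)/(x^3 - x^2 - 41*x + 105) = x/(x^2 + 4*x - 21)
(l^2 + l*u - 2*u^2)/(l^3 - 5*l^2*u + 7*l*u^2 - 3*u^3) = (l + 2*u)/(l^2 - 4*l*u + 3*u^2)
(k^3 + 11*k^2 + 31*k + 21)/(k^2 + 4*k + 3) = k + 7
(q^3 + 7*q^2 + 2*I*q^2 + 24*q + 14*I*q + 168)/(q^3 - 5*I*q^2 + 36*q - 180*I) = (q^2 + q*(7 - 4*I) - 28*I)/(q^2 - 11*I*q - 30)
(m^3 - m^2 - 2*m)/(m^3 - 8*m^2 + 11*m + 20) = m*(m - 2)/(m^2 - 9*m + 20)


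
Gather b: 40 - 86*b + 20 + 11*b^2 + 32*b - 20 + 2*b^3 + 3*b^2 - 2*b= 2*b^3 + 14*b^2 - 56*b + 40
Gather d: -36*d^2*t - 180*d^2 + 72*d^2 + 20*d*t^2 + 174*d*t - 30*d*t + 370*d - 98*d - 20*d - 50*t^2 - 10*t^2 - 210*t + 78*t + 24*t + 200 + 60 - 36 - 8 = d^2*(-36*t - 108) + d*(20*t^2 + 144*t + 252) - 60*t^2 - 108*t + 216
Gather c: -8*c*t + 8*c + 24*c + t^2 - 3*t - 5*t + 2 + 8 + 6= c*(32 - 8*t) + t^2 - 8*t + 16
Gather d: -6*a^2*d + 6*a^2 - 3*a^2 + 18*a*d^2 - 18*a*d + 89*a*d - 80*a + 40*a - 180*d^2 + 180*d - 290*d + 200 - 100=3*a^2 - 40*a + d^2*(18*a - 180) + d*(-6*a^2 + 71*a - 110) + 100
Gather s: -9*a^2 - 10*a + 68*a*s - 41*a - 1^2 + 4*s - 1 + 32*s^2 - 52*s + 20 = -9*a^2 - 51*a + 32*s^2 + s*(68*a - 48) + 18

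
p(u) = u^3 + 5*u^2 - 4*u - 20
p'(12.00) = 548.00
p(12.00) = 2380.00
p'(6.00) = 164.00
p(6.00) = 352.00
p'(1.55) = 18.71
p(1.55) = -10.46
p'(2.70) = 44.87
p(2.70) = 25.33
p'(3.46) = 66.51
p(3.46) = 67.44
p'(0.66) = 3.91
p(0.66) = -20.17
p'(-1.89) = -12.18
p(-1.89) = -1.33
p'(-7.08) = 75.58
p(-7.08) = -95.94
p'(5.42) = 138.33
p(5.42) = 264.42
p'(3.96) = 82.64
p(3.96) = 104.67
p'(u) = 3*u^2 + 10*u - 4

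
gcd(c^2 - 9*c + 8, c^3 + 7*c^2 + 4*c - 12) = c - 1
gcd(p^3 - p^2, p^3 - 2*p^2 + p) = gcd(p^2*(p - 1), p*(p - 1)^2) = p^2 - p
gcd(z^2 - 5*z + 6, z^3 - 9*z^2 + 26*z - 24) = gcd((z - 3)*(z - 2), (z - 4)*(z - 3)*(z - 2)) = z^2 - 5*z + 6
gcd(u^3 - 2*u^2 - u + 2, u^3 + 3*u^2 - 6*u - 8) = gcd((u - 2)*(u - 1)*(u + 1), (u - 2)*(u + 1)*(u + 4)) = u^2 - u - 2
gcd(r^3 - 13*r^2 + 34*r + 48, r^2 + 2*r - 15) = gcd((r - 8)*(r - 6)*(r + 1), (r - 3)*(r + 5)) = 1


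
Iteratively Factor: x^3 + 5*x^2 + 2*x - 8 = (x - 1)*(x^2 + 6*x + 8) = (x - 1)*(x + 4)*(x + 2)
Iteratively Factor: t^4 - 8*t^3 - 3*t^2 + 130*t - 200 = (t - 5)*(t^3 - 3*t^2 - 18*t + 40) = (t - 5)*(t + 4)*(t^2 - 7*t + 10) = (t - 5)^2*(t + 4)*(t - 2)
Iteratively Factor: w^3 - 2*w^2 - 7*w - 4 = (w - 4)*(w^2 + 2*w + 1) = (w - 4)*(w + 1)*(w + 1)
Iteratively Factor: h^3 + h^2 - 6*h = (h - 2)*(h^2 + 3*h) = h*(h - 2)*(h + 3)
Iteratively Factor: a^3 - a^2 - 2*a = (a)*(a^2 - a - 2) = a*(a - 2)*(a + 1)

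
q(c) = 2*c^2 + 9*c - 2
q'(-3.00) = -3.00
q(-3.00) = -11.00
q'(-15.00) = -51.00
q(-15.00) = 313.00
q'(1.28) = 14.12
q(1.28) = 12.80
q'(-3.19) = -3.76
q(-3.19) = -10.36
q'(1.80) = 16.20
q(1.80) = 20.68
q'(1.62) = 15.48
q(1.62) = 17.83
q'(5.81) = 32.24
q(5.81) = 117.80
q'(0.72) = 11.88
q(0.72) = 5.52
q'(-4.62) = -9.48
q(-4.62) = -0.89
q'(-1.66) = 2.36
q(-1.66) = -11.43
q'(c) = 4*c + 9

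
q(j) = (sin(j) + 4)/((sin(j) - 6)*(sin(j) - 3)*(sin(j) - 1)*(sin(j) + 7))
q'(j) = -(sin(j) + 4)*cos(j)/((sin(j) - 6)*(sin(j) - 3)*(sin(j) - 1)*(sin(j) + 7)^2) + cos(j)/((sin(j) - 6)*(sin(j) - 3)*(sin(j) - 1)*(sin(j) + 7)) - (sin(j) + 4)*cos(j)/((sin(j) - 6)*(sin(j) - 3)*(sin(j) - 1)^2*(sin(j) + 7)) - (sin(j) + 4)*cos(j)/((sin(j) - 6)*(sin(j) - 3)^2*(sin(j) - 1)*(sin(j) + 7)) - (sin(j) + 4)*cos(j)/((sin(j) - 6)^2*(sin(j) - 3)*(sin(j) - 1)*(sin(j) + 7))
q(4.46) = -0.01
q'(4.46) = 0.00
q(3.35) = -0.02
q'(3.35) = 0.03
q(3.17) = -0.03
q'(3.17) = 0.05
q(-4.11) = -0.31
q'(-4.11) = 1.13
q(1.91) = -1.05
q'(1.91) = 6.40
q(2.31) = -0.20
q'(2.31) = 0.60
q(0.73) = -0.15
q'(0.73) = -0.41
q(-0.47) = -0.02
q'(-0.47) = -0.02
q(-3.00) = -0.03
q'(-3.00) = 0.04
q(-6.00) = -0.05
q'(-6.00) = -0.10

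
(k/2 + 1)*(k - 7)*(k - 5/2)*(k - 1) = k^4/2 - 17*k^3/4 + 3*k^2 + 73*k/4 - 35/2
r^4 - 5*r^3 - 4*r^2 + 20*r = r*(r - 5)*(r - 2)*(r + 2)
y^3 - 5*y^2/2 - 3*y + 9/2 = (y - 3)*(y - 1)*(y + 3/2)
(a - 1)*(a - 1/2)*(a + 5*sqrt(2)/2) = a^3 - 3*a^2/2 + 5*sqrt(2)*a^2/2 - 15*sqrt(2)*a/4 + a/2 + 5*sqrt(2)/4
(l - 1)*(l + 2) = l^2 + l - 2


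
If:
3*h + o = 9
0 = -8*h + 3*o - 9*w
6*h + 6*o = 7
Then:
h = 47/12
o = -11/4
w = -475/108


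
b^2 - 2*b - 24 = (b - 6)*(b + 4)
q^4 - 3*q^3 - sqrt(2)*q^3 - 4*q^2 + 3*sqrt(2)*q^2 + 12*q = q*(q - 3)*(q - 2*sqrt(2))*(q + sqrt(2))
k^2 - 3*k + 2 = (k - 2)*(k - 1)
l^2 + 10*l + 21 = (l + 3)*(l + 7)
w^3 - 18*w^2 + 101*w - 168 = (w - 8)*(w - 7)*(w - 3)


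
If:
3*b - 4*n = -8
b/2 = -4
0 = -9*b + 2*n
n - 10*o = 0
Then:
No Solution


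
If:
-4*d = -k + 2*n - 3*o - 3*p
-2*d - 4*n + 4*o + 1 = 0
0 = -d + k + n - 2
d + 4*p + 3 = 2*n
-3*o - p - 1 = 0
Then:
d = -11/39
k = 115/78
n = 19/78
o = -23/156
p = -29/52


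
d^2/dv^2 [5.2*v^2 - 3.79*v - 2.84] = 10.4000000000000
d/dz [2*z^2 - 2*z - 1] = 4*z - 2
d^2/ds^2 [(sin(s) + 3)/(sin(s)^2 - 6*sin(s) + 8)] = (-sin(s)^5 - 18*sin(s)^4 + 104*sin(s)^3 - 42*sin(s)^2 - 364*sin(s) + 264)/(sin(s)^2 - 6*sin(s) + 8)^3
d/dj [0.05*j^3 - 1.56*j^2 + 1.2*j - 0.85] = 0.15*j^2 - 3.12*j + 1.2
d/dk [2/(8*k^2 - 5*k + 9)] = 2*(5 - 16*k)/(8*k^2 - 5*k + 9)^2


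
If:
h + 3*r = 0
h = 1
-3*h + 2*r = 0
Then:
No Solution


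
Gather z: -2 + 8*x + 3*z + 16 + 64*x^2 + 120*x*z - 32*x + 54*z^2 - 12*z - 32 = 64*x^2 - 24*x + 54*z^2 + z*(120*x - 9) - 18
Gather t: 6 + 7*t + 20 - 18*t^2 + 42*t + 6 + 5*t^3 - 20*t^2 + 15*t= 5*t^3 - 38*t^2 + 64*t + 32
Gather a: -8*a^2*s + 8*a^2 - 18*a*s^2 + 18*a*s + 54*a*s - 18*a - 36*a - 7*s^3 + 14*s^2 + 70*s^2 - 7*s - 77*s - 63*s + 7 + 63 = a^2*(8 - 8*s) + a*(-18*s^2 + 72*s - 54) - 7*s^3 + 84*s^2 - 147*s + 70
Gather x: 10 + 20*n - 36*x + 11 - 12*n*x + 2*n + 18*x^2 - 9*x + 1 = 22*n + 18*x^2 + x*(-12*n - 45) + 22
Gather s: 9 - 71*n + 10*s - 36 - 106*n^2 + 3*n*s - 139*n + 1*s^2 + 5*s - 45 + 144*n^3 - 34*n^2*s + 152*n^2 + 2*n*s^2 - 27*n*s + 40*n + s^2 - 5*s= 144*n^3 + 46*n^2 - 170*n + s^2*(2*n + 2) + s*(-34*n^2 - 24*n + 10) - 72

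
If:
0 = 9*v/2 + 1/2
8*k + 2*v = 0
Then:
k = 1/36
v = -1/9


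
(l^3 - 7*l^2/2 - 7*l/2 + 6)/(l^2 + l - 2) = (l^2 - 5*l/2 - 6)/(l + 2)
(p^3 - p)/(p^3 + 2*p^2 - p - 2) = p/(p + 2)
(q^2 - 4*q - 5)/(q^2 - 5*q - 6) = (q - 5)/(q - 6)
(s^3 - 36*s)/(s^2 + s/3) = 3*(s^2 - 36)/(3*s + 1)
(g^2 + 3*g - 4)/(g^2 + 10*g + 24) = (g - 1)/(g + 6)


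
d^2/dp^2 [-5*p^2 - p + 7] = -10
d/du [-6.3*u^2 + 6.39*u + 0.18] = 6.39 - 12.6*u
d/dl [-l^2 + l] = 1 - 2*l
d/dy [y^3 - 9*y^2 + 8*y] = 3*y^2 - 18*y + 8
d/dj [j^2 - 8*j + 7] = 2*j - 8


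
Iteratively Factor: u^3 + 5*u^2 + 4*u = (u + 1)*(u^2 + 4*u) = u*(u + 1)*(u + 4)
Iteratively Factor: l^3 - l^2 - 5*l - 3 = (l - 3)*(l^2 + 2*l + 1) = (l - 3)*(l + 1)*(l + 1)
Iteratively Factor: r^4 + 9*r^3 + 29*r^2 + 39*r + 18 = (r + 2)*(r^3 + 7*r^2 + 15*r + 9) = (r + 2)*(r + 3)*(r^2 + 4*r + 3) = (r + 1)*(r + 2)*(r + 3)*(r + 3)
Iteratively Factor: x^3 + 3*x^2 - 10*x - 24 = (x + 4)*(x^2 - x - 6) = (x - 3)*(x + 4)*(x + 2)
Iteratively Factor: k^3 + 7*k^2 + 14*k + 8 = (k + 4)*(k^2 + 3*k + 2) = (k + 2)*(k + 4)*(k + 1)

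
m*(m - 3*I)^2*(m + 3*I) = m^4 - 3*I*m^3 + 9*m^2 - 27*I*m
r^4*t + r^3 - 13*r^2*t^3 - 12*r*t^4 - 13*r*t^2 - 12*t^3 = (r - 4*t)*(r + t)*(r + 3*t)*(r*t + 1)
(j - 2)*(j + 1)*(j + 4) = j^3 + 3*j^2 - 6*j - 8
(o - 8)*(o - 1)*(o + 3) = o^3 - 6*o^2 - 19*o + 24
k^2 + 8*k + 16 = (k + 4)^2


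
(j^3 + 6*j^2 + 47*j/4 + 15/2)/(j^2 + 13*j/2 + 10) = (j^2 + 7*j/2 + 3)/(j + 4)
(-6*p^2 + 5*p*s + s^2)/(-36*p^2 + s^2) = (p - s)/(6*p - s)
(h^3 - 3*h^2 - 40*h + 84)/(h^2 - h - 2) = (h^2 - h - 42)/(h + 1)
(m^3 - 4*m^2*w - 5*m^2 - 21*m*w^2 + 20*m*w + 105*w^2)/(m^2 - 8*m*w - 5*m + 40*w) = (-m^2 + 4*m*w + 21*w^2)/(-m + 8*w)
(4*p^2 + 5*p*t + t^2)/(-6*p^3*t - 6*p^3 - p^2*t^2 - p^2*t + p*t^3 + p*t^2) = (-4*p^2 - 5*p*t - t^2)/(p*(6*p^2*t + 6*p^2 + p*t^2 + p*t - t^3 - t^2))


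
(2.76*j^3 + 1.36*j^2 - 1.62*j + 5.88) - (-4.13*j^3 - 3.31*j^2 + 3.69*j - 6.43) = 6.89*j^3 + 4.67*j^2 - 5.31*j + 12.31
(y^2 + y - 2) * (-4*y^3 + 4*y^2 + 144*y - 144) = -4*y^5 + 156*y^3 - 8*y^2 - 432*y + 288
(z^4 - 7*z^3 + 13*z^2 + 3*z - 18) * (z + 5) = z^5 - 2*z^4 - 22*z^3 + 68*z^2 - 3*z - 90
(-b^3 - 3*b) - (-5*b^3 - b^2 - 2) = 4*b^3 + b^2 - 3*b + 2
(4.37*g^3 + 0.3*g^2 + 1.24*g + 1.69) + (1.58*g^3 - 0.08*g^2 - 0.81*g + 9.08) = 5.95*g^3 + 0.22*g^2 + 0.43*g + 10.77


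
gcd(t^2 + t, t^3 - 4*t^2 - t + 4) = t + 1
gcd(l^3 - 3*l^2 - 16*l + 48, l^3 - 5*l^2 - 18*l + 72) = l^2 + l - 12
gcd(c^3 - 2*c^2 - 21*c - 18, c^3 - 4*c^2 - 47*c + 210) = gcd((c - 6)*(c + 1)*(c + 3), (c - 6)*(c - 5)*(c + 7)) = c - 6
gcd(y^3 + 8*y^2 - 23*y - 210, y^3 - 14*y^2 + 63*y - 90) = y - 5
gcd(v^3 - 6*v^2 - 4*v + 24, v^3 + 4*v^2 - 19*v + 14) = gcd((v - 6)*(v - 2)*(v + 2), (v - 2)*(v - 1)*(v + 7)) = v - 2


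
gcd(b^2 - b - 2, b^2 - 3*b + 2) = b - 2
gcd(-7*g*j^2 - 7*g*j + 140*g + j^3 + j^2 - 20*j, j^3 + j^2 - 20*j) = j^2 + j - 20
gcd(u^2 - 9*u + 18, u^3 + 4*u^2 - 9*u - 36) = u - 3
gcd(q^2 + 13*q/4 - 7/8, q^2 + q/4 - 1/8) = q - 1/4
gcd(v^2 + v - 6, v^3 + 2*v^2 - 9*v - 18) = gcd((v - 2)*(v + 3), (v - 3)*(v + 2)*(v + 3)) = v + 3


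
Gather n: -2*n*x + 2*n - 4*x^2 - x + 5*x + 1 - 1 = n*(2 - 2*x) - 4*x^2 + 4*x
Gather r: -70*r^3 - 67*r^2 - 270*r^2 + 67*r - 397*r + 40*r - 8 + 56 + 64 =-70*r^3 - 337*r^2 - 290*r + 112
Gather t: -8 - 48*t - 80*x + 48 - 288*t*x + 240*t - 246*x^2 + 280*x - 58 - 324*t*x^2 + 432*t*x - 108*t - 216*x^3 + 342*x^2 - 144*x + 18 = t*(-324*x^2 + 144*x + 84) - 216*x^3 + 96*x^2 + 56*x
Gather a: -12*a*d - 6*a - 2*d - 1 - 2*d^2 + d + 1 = a*(-12*d - 6) - 2*d^2 - d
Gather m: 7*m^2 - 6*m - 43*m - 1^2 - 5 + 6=7*m^2 - 49*m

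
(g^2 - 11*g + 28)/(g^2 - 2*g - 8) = (g - 7)/(g + 2)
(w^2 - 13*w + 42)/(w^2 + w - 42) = (w - 7)/(w + 7)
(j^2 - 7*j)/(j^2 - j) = (j - 7)/(j - 1)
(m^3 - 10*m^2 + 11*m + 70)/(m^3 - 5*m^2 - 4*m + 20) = (m - 7)/(m - 2)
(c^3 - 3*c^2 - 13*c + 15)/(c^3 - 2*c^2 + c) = (c^2 - 2*c - 15)/(c*(c - 1))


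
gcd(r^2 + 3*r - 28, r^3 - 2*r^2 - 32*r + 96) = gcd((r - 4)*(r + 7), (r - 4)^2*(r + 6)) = r - 4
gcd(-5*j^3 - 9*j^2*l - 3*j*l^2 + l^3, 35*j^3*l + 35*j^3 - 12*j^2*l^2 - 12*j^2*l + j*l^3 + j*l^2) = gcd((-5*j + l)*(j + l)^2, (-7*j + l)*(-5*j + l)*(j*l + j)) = 5*j - l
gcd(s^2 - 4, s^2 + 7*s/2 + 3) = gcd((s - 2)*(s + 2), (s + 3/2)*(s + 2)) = s + 2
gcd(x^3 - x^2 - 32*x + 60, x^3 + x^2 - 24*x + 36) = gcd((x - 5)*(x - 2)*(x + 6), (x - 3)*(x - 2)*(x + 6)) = x^2 + 4*x - 12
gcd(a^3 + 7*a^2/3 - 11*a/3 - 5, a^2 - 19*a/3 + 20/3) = 1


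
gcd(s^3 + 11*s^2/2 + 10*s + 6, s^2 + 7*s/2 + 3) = s^2 + 7*s/2 + 3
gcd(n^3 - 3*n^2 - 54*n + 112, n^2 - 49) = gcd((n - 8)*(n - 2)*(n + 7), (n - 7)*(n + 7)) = n + 7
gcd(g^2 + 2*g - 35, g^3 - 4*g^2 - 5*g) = g - 5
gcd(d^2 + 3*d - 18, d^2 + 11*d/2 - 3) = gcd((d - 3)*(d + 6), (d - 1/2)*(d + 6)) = d + 6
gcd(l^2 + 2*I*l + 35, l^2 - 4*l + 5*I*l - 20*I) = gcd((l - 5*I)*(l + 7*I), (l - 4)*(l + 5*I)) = 1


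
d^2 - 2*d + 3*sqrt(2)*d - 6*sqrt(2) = (d - 2)*(d + 3*sqrt(2))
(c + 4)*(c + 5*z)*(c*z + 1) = c^3*z + 5*c^2*z^2 + 4*c^2*z + c^2 + 20*c*z^2 + 5*c*z + 4*c + 20*z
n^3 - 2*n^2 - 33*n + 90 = (n - 5)*(n - 3)*(n + 6)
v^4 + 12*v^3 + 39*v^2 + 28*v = v*(v + 1)*(v + 4)*(v + 7)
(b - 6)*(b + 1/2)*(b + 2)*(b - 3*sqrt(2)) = b^4 - 3*sqrt(2)*b^3 - 7*b^3/2 - 14*b^2 + 21*sqrt(2)*b^2/2 - 6*b + 42*sqrt(2)*b + 18*sqrt(2)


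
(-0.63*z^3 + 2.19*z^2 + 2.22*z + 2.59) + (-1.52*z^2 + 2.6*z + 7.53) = -0.63*z^3 + 0.67*z^2 + 4.82*z + 10.12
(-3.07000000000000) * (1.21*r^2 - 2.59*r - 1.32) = -3.7147*r^2 + 7.9513*r + 4.0524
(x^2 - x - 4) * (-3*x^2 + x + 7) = -3*x^4 + 4*x^3 + 18*x^2 - 11*x - 28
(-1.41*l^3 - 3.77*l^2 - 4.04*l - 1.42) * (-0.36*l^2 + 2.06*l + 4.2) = 0.5076*l^5 - 1.5474*l^4 - 12.2338*l^3 - 23.6452*l^2 - 19.8932*l - 5.964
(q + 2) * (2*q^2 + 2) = 2*q^3 + 4*q^2 + 2*q + 4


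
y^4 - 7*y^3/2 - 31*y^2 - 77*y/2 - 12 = (y - 8)*(y + 1/2)*(y + 1)*(y + 3)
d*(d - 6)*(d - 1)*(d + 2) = d^4 - 5*d^3 - 8*d^2 + 12*d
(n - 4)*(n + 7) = n^2 + 3*n - 28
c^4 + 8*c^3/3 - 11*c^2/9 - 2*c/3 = c*(c - 2/3)*(c + 1/3)*(c + 3)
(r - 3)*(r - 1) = r^2 - 4*r + 3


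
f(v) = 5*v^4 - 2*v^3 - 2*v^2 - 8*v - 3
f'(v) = 20*v^3 - 6*v^2 - 4*v - 8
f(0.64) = -8.62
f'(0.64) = -7.77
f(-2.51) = 234.56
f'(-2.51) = -352.03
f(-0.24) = -1.15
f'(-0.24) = -7.66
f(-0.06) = -2.53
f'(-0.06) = -7.79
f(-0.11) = -2.14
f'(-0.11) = -7.66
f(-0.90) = 7.32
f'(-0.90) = -23.84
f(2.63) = 164.96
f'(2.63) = 303.81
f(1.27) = -7.48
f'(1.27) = 18.21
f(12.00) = 99837.00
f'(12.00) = 33640.00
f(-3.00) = 462.00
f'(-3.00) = -590.00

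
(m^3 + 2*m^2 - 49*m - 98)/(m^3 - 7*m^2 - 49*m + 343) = (m + 2)/(m - 7)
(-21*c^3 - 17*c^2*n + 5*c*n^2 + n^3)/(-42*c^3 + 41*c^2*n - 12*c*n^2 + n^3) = (7*c^2 + 8*c*n + n^2)/(14*c^2 - 9*c*n + n^2)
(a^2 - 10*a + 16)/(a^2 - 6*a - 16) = (a - 2)/(a + 2)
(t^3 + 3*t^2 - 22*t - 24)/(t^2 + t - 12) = (t^3 + 3*t^2 - 22*t - 24)/(t^2 + t - 12)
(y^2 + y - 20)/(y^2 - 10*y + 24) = (y + 5)/(y - 6)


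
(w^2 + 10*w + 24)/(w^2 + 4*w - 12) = (w + 4)/(w - 2)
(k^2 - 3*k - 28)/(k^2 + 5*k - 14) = (k^2 - 3*k - 28)/(k^2 + 5*k - 14)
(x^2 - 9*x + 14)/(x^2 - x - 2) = (x - 7)/(x + 1)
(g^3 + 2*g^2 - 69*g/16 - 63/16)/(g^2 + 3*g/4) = g + 5/4 - 21/(4*g)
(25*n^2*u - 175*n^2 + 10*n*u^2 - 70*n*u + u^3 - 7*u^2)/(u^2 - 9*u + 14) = (25*n^2 + 10*n*u + u^2)/(u - 2)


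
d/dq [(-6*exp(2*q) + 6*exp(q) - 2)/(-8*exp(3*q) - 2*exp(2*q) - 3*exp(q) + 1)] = (-48*exp(3*q) + 96*exp(2*q) - 18*exp(q) - 20)*exp(2*q)/(64*exp(6*q) + 32*exp(5*q) + 52*exp(4*q) - 4*exp(3*q) + 5*exp(2*q) - 6*exp(q) + 1)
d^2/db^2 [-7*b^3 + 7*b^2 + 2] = 14 - 42*b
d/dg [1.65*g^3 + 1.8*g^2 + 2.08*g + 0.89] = 4.95*g^2 + 3.6*g + 2.08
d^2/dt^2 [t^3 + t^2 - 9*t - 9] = 6*t + 2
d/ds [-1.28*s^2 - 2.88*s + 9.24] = -2.56*s - 2.88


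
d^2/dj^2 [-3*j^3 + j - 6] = -18*j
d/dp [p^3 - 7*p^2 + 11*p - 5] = 3*p^2 - 14*p + 11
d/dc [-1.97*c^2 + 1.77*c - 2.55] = 1.77 - 3.94*c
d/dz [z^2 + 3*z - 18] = 2*z + 3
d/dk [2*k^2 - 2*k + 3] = 4*k - 2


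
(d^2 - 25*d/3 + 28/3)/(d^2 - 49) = (d - 4/3)/(d + 7)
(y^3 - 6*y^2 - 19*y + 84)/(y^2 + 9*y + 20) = (y^2 - 10*y + 21)/(y + 5)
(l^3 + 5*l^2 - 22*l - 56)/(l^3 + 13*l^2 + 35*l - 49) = (l^2 - 2*l - 8)/(l^2 + 6*l - 7)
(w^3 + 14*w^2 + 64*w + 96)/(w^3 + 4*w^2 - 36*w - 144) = (w + 4)/(w - 6)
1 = 1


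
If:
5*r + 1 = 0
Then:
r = -1/5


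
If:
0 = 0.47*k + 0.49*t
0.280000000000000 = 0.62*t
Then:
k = -0.47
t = 0.45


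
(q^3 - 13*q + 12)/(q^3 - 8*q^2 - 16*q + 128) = (q^2 - 4*q + 3)/(q^2 - 12*q + 32)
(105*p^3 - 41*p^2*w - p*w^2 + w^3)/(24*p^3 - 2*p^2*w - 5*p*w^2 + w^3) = (35*p^2 - 2*p*w - w^2)/(8*p^2 + 2*p*w - w^2)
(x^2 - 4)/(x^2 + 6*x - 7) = (x^2 - 4)/(x^2 + 6*x - 7)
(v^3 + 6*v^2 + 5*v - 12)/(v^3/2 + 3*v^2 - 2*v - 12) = 2*(v^3 + 6*v^2 + 5*v - 12)/(v^3 + 6*v^2 - 4*v - 24)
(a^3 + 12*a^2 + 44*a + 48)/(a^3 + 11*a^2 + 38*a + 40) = (a + 6)/(a + 5)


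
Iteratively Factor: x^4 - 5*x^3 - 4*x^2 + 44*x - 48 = (x + 3)*(x^3 - 8*x^2 + 20*x - 16) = (x - 4)*(x + 3)*(x^2 - 4*x + 4) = (x - 4)*(x - 2)*(x + 3)*(x - 2)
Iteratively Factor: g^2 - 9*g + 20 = (g - 4)*(g - 5)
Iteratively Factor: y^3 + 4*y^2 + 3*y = (y + 3)*(y^2 + y) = (y + 1)*(y + 3)*(y)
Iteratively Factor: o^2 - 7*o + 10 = (o - 5)*(o - 2)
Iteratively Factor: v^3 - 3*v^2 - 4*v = (v)*(v^2 - 3*v - 4) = v*(v + 1)*(v - 4)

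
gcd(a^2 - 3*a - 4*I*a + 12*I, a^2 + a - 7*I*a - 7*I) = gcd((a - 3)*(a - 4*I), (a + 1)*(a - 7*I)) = 1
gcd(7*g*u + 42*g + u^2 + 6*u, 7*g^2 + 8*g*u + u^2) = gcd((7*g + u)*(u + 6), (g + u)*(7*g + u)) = 7*g + u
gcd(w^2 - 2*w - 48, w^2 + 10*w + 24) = w + 6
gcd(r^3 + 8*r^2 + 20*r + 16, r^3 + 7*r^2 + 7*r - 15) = 1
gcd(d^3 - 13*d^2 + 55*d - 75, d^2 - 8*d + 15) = d^2 - 8*d + 15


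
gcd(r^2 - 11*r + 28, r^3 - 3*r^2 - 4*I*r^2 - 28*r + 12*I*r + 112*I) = r - 7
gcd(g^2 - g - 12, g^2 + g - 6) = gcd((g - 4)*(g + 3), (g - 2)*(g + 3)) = g + 3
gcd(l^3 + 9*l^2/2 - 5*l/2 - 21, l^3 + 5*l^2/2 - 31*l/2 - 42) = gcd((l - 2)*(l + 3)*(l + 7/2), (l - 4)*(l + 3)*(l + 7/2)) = l^2 + 13*l/2 + 21/2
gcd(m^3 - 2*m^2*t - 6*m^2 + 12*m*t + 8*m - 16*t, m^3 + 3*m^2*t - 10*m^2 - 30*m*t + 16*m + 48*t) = m - 2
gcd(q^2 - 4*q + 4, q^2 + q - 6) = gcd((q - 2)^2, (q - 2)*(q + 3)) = q - 2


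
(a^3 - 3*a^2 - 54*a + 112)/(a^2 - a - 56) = a - 2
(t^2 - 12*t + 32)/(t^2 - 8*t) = (t - 4)/t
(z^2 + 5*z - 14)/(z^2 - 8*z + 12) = (z + 7)/(z - 6)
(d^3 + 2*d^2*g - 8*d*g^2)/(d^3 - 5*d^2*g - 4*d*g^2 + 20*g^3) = d*(d + 4*g)/(d^2 - 3*d*g - 10*g^2)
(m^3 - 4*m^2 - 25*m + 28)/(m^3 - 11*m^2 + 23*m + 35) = (m^2 + 3*m - 4)/(m^2 - 4*m - 5)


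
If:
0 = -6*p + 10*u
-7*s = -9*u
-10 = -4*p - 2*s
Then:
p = 175/97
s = 135/97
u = 105/97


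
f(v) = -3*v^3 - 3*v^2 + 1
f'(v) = -9*v^2 - 6*v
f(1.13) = -7.16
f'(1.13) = -18.27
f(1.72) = -23.14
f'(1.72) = -36.95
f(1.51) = -16.17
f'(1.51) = -29.58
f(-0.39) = 0.72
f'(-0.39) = 0.97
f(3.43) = -155.36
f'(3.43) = -126.46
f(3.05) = -112.03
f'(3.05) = -102.02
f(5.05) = -461.87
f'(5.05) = -259.82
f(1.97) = -33.58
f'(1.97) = -46.75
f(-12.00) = 4753.00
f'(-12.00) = -1224.00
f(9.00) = -2429.00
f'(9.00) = -783.00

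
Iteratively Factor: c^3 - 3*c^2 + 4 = (c - 2)*(c^2 - c - 2) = (c - 2)^2*(c + 1)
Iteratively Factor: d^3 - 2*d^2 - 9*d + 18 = (d + 3)*(d^2 - 5*d + 6) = (d - 2)*(d + 3)*(d - 3)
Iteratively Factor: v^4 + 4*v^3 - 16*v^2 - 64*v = (v)*(v^3 + 4*v^2 - 16*v - 64) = v*(v + 4)*(v^2 - 16) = v*(v + 4)^2*(v - 4)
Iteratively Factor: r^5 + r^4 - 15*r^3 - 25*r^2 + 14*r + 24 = (r + 3)*(r^4 - 2*r^3 - 9*r^2 + 2*r + 8) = (r + 2)*(r + 3)*(r^3 - 4*r^2 - r + 4) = (r - 4)*(r + 2)*(r + 3)*(r^2 - 1) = (r - 4)*(r + 1)*(r + 2)*(r + 3)*(r - 1)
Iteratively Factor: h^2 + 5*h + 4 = (h + 1)*(h + 4)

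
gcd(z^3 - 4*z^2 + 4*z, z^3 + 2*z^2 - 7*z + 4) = 1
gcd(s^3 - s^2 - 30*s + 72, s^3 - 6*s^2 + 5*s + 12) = s^2 - 7*s + 12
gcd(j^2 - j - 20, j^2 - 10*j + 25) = j - 5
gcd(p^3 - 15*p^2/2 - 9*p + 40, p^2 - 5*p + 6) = p - 2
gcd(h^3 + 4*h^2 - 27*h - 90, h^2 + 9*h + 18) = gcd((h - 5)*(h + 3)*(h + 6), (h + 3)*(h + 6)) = h^2 + 9*h + 18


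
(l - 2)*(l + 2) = l^2 - 4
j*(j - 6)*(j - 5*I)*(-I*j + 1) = -I*j^4 - 4*j^3 + 6*I*j^3 + 24*j^2 - 5*I*j^2 + 30*I*j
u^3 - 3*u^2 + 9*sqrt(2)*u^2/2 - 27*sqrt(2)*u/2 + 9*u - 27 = (u - 3)*(u + 3*sqrt(2)/2)*(u + 3*sqrt(2))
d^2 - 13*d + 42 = (d - 7)*(d - 6)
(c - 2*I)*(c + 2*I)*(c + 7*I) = c^3 + 7*I*c^2 + 4*c + 28*I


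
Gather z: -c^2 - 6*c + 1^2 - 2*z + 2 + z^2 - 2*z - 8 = -c^2 - 6*c + z^2 - 4*z - 5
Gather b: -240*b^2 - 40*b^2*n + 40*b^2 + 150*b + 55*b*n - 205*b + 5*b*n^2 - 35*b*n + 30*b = b^2*(-40*n - 200) + b*(5*n^2 + 20*n - 25)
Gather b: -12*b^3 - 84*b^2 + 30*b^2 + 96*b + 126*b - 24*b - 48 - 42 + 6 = -12*b^3 - 54*b^2 + 198*b - 84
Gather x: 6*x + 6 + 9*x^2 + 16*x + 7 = 9*x^2 + 22*x + 13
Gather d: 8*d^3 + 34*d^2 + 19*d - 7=8*d^3 + 34*d^2 + 19*d - 7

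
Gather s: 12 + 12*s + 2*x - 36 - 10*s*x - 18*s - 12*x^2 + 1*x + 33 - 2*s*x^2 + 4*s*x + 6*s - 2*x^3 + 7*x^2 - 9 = s*(-2*x^2 - 6*x) - 2*x^3 - 5*x^2 + 3*x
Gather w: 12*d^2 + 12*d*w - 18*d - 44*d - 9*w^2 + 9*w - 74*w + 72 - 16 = 12*d^2 - 62*d - 9*w^2 + w*(12*d - 65) + 56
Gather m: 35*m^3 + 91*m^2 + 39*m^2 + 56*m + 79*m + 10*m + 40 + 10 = 35*m^3 + 130*m^2 + 145*m + 50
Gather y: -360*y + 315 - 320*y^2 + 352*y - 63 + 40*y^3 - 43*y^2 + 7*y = 40*y^3 - 363*y^2 - y + 252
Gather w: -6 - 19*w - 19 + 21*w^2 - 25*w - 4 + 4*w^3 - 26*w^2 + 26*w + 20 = 4*w^3 - 5*w^2 - 18*w - 9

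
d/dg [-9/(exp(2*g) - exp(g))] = 9*(2*exp(g) - 1)*exp(-g)/(1 - exp(g))^2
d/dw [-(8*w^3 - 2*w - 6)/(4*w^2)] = (-4*w^3 - w - 6)/(2*w^3)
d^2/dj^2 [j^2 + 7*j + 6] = 2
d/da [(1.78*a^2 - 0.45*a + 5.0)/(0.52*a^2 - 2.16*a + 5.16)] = (-3.6108*a^2 + 13.1696*a + 8.478)/(0.2704*a^4 - 2.2464*a^3 + 10.032*a^2 - 22.2912*a + 26.6256)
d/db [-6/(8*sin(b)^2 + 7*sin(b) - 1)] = 6*(16*sin(b) + 7)*cos(b)/(8*sin(b)^2 + 7*sin(b) - 1)^2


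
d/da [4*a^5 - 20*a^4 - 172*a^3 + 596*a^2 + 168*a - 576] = 20*a^4 - 80*a^3 - 516*a^2 + 1192*a + 168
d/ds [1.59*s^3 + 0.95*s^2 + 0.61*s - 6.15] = 4.77*s^2 + 1.9*s + 0.61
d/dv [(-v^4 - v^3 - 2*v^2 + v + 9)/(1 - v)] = (3*v^4 - 2*v^3 - v^2 - 4*v + 10)/(v^2 - 2*v + 1)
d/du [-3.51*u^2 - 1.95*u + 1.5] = -7.02*u - 1.95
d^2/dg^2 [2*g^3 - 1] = 12*g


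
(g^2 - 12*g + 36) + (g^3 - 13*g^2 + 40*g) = g^3 - 12*g^2 + 28*g + 36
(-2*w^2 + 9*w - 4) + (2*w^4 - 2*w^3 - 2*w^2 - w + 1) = 2*w^4 - 2*w^3 - 4*w^2 + 8*w - 3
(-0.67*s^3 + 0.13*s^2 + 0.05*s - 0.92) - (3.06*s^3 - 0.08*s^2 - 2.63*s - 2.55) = -3.73*s^3 + 0.21*s^2 + 2.68*s + 1.63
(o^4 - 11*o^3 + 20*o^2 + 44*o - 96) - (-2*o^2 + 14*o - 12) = o^4 - 11*o^3 + 22*o^2 + 30*o - 84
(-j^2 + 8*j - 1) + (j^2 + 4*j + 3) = 12*j + 2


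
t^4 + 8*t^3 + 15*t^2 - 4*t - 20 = (t - 1)*(t + 2)^2*(t + 5)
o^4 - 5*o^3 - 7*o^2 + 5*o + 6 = (o - 6)*(o - 1)*(o + 1)^2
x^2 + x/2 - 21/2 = (x - 3)*(x + 7/2)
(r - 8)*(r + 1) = r^2 - 7*r - 8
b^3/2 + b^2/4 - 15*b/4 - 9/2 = (b/2 + 1)*(b - 3)*(b + 3/2)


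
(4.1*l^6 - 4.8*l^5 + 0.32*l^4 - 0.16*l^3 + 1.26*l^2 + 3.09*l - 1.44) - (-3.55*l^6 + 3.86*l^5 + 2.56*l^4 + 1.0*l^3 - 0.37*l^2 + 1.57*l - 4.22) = 7.65*l^6 - 8.66*l^5 - 2.24*l^4 - 1.16*l^3 + 1.63*l^2 + 1.52*l + 2.78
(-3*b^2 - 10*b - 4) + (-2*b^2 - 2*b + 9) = -5*b^2 - 12*b + 5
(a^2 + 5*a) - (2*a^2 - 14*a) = -a^2 + 19*a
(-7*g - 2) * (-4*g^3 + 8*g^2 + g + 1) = 28*g^4 - 48*g^3 - 23*g^2 - 9*g - 2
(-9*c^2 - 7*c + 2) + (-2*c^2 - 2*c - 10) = -11*c^2 - 9*c - 8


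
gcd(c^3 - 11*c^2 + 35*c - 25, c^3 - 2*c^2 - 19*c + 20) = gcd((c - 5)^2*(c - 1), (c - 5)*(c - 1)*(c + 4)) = c^2 - 6*c + 5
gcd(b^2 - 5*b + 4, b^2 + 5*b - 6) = b - 1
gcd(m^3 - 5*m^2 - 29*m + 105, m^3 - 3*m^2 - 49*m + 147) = m^2 - 10*m + 21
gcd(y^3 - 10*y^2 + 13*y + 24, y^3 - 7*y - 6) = y^2 - 2*y - 3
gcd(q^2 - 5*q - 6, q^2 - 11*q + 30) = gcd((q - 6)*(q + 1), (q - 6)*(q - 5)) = q - 6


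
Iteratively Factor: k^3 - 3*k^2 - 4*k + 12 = (k - 3)*(k^2 - 4) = (k - 3)*(k + 2)*(k - 2)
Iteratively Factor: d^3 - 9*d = (d - 3)*(d^2 + 3*d) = d*(d - 3)*(d + 3)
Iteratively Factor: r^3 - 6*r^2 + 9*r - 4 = (r - 1)*(r^2 - 5*r + 4) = (r - 1)^2*(r - 4)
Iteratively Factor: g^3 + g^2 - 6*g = (g + 3)*(g^2 - 2*g) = g*(g + 3)*(g - 2)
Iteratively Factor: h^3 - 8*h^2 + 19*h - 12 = (h - 1)*(h^2 - 7*h + 12) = (h - 3)*(h - 1)*(h - 4)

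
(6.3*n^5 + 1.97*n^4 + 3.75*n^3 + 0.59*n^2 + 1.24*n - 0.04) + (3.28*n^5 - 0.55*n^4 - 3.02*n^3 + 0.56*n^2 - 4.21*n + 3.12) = 9.58*n^5 + 1.42*n^4 + 0.73*n^3 + 1.15*n^2 - 2.97*n + 3.08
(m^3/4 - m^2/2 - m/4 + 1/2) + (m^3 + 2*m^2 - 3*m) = 5*m^3/4 + 3*m^2/2 - 13*m/4 + 1/2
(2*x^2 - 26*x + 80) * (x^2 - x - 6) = 2*x^4 - 28*x^3 + 94*x^2 + 76*x - 480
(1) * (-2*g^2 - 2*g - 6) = -2*g^2 - 2*g - 6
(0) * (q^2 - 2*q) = 0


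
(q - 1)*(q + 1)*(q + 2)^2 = q^4 + 4*q^3 + 3*q^2 - 4*q - 4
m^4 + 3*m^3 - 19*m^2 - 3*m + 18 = (m - 3)*(m - 1)*(m + 1)*(m + 6)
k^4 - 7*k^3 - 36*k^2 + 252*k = k*(k - 7)*(k - 6)*(k + 6)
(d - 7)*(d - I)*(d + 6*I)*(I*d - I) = I*d^4 - 5*d^3 - 8*I*d^3 + 40*d^2 + 13*I*d^2 - 35*d - 48*I*d + 42*I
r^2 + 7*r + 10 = (r + 2)*(r + 5)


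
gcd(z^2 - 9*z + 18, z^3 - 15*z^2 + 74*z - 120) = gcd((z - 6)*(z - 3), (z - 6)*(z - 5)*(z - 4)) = z - 6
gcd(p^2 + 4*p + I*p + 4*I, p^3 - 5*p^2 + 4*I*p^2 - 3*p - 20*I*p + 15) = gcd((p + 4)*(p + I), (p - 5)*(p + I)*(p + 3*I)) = p + I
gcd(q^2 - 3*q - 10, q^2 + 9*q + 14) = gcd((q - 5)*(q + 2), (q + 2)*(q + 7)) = q + 2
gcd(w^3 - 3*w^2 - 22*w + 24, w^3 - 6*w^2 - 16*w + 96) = w^2 - 2*w - 24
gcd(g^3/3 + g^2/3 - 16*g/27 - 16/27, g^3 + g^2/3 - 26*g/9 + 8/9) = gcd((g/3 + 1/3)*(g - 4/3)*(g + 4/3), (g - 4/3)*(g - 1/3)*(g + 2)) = g - 4/3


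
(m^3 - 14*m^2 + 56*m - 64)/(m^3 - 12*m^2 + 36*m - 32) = (m - 4)/(m - 2)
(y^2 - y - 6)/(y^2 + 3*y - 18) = (y + 2)/(y + 6)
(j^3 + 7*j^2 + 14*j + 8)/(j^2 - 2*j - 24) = (j^2 + 3*j + 2)/(j - 6)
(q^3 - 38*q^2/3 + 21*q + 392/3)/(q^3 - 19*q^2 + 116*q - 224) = (q + 7/3)/(q - 4)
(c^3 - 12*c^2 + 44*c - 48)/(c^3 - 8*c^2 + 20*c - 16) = (c - 6)/(c - 2)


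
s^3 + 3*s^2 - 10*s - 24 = (s - 3)*(s + 2)*(s + 4)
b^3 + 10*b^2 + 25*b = b*(b + 5)^2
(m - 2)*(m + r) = m^2 + m*r - 2*m - 2*r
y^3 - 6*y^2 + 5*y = y*(y - 5)*(y - 1)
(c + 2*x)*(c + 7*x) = c^2 + 9*c*x + 14*x^2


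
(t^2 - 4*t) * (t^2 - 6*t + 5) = t^4 - 10*t^3 + 29*t^2 - 20*t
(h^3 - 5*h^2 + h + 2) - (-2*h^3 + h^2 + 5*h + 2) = 3*h^3 - 6*h^2 - 4*h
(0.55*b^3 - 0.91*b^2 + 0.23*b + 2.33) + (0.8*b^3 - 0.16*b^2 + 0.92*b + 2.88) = 1.35*b^3 - 1.07*b^2 + 1.15*b + 5.21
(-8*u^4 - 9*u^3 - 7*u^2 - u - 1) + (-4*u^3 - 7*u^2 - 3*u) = -8*u^4 - 13*u^3 - 14*u^2 - 4*u - 1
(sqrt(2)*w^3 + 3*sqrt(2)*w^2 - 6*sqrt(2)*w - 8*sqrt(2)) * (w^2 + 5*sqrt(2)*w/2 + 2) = sqrt(2)*w^5 + 3*sqrt(2)*w^4 + 5*w^4 - 4*sqrt(2)*w^3 + 15*w^3 - 30*w^2 - 2*sqrt(2)*w^2 - 40*w - 12*sqrt(2)*w - 16*sqrt(2)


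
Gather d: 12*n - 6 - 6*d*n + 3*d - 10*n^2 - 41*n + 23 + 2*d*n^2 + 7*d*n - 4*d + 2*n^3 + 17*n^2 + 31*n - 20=d*(2*n^2 + n - 1) + 2*n^3 + 7*n^2 + 2*n - 3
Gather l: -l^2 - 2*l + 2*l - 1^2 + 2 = 1 - l^2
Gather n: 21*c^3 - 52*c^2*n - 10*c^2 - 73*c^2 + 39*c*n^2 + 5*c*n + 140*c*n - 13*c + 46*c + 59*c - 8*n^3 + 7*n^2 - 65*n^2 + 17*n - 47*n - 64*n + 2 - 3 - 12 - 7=21*c^3 - 83*c^2 + 92*c - 8*n^3 + n^2*(39*c - 58) + n*(-52*c^2 + 145*c - 94) - 20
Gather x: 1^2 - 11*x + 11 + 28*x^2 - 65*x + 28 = 28*x^2 - 76*x + 40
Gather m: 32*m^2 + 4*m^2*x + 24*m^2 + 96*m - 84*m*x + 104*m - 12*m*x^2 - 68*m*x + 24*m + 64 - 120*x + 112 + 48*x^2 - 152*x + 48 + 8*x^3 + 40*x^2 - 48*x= m^2*(4*x + 56) + m*(-12*x^2 - 152*x + 224) + 8*x^3 + 88*x^2 - 320*x + 224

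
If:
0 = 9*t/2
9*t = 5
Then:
No Solution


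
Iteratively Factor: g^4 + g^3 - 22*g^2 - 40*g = (g - 5)*(g^3 + 6*g^2 + 8*g) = (g - 5)*(g + 2)*(g^2 + 4*g) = g*(g - 5)*(g + 2)*(g + 4)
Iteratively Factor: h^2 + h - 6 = (h - 2)*(h + 3)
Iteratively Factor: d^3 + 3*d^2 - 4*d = (d)*(d^2 + 3*d - 4) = d*(d - 1)*(d + 4)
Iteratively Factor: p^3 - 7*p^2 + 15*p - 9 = (p - 3)*(p^2 - 4*p + 3) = (p - 3)*(p - 1)*(p - 3)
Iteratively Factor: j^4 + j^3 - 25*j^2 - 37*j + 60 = (j + 3)*(j^3 - 2*j^2 - 19*j + 20) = (j + 3)*(j + 4)*(j^2 - 6*j + 5) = (j - 1)*(j + 3)*(j + 4)*(j - 5)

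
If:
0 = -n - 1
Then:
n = -1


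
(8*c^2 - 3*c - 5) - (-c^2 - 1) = 9*c^2 - 3*c - 4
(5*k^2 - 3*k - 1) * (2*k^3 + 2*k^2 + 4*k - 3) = 10*k^5 + 4*k^4 + 12*k^3 - 29*k^2 + 5*k + 3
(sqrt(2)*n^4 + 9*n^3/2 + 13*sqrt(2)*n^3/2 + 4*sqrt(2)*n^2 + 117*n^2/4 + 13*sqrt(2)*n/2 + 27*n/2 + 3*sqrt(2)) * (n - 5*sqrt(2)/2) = sqrt(2)*n^5 - n^4/2 + 13*sqrt(2)*n^4/2 - 29*sqrt(2)*n^3/4 - 13*n^3/4 - 533*sqrt(2)*n^2/8 - 13*n^2/2 - 123*sqrt(2)*n/4 - 65*n/2 - 15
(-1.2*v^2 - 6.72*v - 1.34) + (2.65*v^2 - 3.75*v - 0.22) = 1.45*v^2 - 10.47*v - 1.56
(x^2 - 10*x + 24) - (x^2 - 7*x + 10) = 14 - 3*x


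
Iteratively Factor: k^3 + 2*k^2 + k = (k + 1)*(k^2 + k) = (k + 1)^2*(k)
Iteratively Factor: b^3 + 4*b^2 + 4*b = (b)*(b^2 + 4*b + 4) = b*(b + 2)*(b + 2)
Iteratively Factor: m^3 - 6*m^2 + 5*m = (m)*(m^2 - 6*m + 5) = m*(m - 1)*(m - 5)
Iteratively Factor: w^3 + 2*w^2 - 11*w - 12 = (w + 4)*(w^2 - 2*w - 3) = (w - 3)*(w + 4)*(w + 1)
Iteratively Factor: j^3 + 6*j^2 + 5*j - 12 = (j + 3)*(j^2 + 3*j - 4) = (j + 3)*(j + 4)*(j - 1)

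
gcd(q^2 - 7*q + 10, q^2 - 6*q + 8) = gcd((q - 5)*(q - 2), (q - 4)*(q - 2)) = q - 2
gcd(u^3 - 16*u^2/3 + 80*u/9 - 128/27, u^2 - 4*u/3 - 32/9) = u - 8/3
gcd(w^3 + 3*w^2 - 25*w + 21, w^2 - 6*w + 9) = w - 3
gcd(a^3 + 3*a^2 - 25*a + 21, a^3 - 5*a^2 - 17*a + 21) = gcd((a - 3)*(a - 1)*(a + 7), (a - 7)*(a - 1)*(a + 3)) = a - 1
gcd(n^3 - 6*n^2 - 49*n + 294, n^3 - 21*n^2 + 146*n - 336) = n^2 - 13*n + 42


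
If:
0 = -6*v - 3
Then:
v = -1/2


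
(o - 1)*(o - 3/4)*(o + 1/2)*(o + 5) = o^4 + 15*o^3/4 - 51*o^2/8 - o/4 + 15/8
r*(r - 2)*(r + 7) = r^3 + 5*r^2 - 14*r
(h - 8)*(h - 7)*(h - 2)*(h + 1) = h^4 - 16*h^3 + 69*h^2 - 26*h - 112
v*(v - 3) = v^2 - 3*v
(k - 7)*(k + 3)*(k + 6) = k^3 + 2*k^2 - 45*k - 126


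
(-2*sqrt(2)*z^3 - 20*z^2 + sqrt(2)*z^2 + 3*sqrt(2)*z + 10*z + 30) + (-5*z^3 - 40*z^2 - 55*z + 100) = -5*z^3 - 2*sqrt(2)*z^3 - 60*z^2 + sqrt(2)*z^2 - 45*z + 3*sqrt(2)*z + 130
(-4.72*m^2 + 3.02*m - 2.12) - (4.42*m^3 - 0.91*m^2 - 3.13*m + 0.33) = -4.42*m^3 - 3.81*m^2 + 6.15*m - 2.45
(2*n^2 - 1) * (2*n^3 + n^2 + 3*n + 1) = 4*n^5 + 2*n^4 + 4*n^3 + n^2 - 3*n - 1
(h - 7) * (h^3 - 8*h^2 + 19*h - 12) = h^4 - 15*h^3 + 75*h^2 - 145*h + 84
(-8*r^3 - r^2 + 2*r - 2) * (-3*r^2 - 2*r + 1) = 24*r^5 + 19*r^4 - 12*r^3 + r^2 + 6*r - 2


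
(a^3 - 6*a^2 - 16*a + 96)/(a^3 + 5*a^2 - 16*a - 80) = (a - 6)/(a + 5)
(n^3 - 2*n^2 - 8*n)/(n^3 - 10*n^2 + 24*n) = (n + 2)/(n - 6)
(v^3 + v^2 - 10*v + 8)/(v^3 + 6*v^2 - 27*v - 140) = (v^2 - 3*v + 2)/(v^2 + 2*v - 35)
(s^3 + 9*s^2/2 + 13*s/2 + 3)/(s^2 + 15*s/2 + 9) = (s^2 + 3*s + 2)/(s + 6)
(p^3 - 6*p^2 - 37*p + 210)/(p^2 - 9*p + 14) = (p^2 + p - 30)/(p - 2)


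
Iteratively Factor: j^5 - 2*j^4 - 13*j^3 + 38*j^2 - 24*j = (j - 2)*(j^4 - 13*j^2 + 12*j) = (j - 3)*(j - 2)*(j^3 + 3*j^2 - 4*j) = (j - 3)*(j - 2)*(j + 4)*(j^2 - j) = (j - 3)*(j - 2)*(j - 1)*(j + 4)*(j)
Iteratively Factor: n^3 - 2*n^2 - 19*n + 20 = (n - 5)*(n^2 + 3*n - 4) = (n - 5)*(n + 4)*(n - 1)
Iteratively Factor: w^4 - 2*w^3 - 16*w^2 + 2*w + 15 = (w - 1)*(w^3 - w^2 - 17*w - 15) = (w - 1)*(w + 3)*(w^2 - 4*w - 5) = (w - 5)*(w - 1)*(w + 3)*(w + 1)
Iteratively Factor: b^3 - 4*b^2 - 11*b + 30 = (b - 2)*(b^2 - 2*b - 15) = (b - 2)*(b + 3)*(b - 5)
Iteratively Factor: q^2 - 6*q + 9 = (q - 3)*(q - 3)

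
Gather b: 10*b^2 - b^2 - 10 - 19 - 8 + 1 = 9*b^2 - 36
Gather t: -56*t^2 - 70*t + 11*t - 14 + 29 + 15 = -56*t^2 - 59*t + 30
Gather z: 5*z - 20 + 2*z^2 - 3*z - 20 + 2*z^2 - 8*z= 4*z^2 - 6*z - 40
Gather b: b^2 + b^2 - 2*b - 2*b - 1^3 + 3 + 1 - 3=2*b^2 - 4*b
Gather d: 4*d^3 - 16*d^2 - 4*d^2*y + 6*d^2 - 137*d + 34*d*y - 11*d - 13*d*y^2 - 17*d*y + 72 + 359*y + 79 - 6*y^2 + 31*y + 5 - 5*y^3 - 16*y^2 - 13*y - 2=4*d^3 + d^2*(-4*y - 10) + d*(-13*y^2 + 17*y - 148) - 5*y^3 - 22*y^2 + 377*y + 154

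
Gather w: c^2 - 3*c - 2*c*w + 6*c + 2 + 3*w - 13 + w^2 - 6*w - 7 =c^2 + 3*c + w^2 + w*(-2*c - 3) - 18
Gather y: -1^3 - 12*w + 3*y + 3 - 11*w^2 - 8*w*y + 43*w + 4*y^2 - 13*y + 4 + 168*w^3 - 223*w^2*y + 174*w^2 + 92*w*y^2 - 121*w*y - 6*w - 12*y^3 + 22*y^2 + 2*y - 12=168*w^3 + 163*w^2 + 25*w - 12*y^3 + y^2*(92*w + 26) + y*(-223*w^2 - 129*w - 8) - 6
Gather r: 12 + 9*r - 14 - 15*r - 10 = -6*r - 12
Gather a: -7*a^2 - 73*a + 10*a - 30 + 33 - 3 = -7*a^2 - 63*a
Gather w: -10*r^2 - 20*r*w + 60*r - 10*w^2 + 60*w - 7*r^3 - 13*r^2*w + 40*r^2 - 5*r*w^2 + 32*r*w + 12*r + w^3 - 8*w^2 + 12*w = -7*r^3 + 30*r^2 + 72*r + w^3 + w^2*(-5*r - 18) + w*(-13*r^2 + 12*r + 72)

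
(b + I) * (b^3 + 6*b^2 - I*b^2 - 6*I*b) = b^4 + 6*b^3 + b^2 + 6*b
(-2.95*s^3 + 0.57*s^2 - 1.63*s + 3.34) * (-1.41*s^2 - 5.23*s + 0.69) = 4.1595*s^5 + 14.6248*s^4 - 2.7183*s^3 + 4.2088*s^2 - 18.5929*s + 2.3046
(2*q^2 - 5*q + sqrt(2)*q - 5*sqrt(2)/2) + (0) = 2*q^2 - 5*q + sqrt(2)*q - 5*sqrt(2)/2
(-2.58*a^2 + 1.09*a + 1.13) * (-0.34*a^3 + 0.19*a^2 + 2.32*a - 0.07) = 0.8772*a^5 - 0.8608*a^4 - 6.1627*a^3 + 2.9241*a^2 + 2.5453*a - 0.0791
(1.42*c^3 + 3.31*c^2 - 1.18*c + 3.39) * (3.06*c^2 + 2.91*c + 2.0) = 4.3452*c^5 + 14.2608*c^4 + 8.8613*c^3 + 13.5596*c^2 + 7.5049*c + 6.78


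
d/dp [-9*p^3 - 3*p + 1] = -27*p^2 - 3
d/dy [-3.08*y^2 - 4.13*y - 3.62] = -6.16*y - 4.13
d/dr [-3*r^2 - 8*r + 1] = -6*r - 8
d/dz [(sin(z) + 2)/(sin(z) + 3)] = cos(z)/(sin(z) + 3)^2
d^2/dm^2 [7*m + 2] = 0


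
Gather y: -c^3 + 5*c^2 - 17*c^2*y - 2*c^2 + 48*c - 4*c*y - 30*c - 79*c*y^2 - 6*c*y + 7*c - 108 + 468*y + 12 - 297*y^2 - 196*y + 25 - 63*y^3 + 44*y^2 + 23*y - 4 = -c^3 + 3*c^2 + 25*c - 63*y^3 + y^2*(-79*c - 253) + y*(-17*c^2 - 10*c + 295) - 75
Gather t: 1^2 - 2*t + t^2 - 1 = t^2 - 2*t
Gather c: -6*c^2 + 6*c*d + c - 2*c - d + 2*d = -6*c^2 + c*(6*d - 1) + d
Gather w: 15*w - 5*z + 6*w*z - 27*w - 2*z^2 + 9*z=w*(6*z - 12) - 2*z^2 + 4*z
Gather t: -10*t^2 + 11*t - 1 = -10*t^2 + 11*t - 1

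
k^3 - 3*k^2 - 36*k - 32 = (k - 8)*(k + 1)*(k + 4)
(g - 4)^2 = g^2 - 8*g + 16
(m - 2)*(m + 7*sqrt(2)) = m^2 - 2*m + 7*sqrt(2)*m - 14*sqrt(2)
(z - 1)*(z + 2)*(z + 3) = z^3 + 4*z^2 + z - 6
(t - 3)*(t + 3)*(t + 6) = t^3 + 6*t^2 - 9*t - 54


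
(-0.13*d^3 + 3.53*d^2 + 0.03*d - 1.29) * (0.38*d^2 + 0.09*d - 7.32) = -0.0494*d^5 + 1.3297*d^4 + 1.2807*d^3 - 26.3271*d^2 - 0.3357*d + 9.4428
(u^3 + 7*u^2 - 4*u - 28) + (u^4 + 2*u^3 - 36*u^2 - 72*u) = u^4 + 3*u^3 - 29*u^2 - 76*u - 28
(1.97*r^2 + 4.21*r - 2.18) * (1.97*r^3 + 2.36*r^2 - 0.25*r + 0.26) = 3.8809*r^5 + 12.9429*r^4 + 5.1485*r^3 - 5.6851*r^2 + 1.6396*r - 0.5668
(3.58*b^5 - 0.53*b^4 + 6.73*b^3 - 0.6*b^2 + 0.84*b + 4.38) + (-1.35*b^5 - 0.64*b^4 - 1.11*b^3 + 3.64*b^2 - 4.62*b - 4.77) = 2.23*b^5 - 1.17*b^4 + 5.62*b^3 + 3.04*b^2 - 3.78*b - 0.39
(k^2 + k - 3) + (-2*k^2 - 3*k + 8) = -k^2 - 2*k + 5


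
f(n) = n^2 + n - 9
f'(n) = 2*n + 1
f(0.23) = -8.72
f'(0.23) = 1.46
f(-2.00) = -7.00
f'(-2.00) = -3.00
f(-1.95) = -7.15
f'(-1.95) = -2.90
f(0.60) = -8.04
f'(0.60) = 2.20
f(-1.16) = -8.81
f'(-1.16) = -1.32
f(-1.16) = -8.81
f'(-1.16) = -1.32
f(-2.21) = -6.33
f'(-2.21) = -3.42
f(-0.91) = -9.08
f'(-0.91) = -0.82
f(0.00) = -9.00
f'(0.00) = 1.00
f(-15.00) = 201.00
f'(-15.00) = -29.00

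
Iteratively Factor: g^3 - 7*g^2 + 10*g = (g)*(g^2 - 7*g + 10) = g*(g - 5)*(g - 2)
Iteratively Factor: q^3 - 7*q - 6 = (q + 1)*(q^2 - q - 6) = (q - 3)*(q + 1)*(q + 2)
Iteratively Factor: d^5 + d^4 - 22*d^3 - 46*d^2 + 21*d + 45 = (d + 3)*(d^4 - 2*d^3 - 16*d^2 + 2*d + 15) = (d - 1)*(d + 3)*(d^3 - d^2 - 17*d - 15) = (d - 1)*(d + 3)^2*(d^2 - 4*d - 5) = (d - 1)*(d + 1)*(d + 3)^2*(d - 5)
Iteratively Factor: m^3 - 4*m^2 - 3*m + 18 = (m - 3)*(m^2 - m - 6) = (m - 3)*(m + 2)*(m - 3)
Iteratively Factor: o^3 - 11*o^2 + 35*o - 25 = (o - 5)*(o^2 - 6*o + 5) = (o - 5)*(o - 1)*(o - 5)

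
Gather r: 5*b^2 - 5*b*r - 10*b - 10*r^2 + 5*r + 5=5*b^2 - 10*b - 10*r^2 + r*(5 - 5*b) + 5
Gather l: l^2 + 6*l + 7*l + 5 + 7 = l^2 + 13*l + 12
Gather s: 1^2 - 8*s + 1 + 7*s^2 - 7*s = 7*s^2 - 15*s + 2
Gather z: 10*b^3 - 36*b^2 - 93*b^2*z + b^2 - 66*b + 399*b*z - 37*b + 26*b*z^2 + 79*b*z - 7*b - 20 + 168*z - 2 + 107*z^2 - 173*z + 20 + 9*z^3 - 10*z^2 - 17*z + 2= 10*b^3 - 35*b^2 - 110*b + 9*z^3 + z^2*(26*b + 97) + z*(-93*b^2 + 478*b - 22)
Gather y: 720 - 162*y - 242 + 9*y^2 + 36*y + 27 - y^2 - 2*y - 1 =8*y^2 - 128*y + 504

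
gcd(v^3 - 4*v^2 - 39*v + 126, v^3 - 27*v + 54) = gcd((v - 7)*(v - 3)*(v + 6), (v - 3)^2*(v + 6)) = v^2 + 3*v - 18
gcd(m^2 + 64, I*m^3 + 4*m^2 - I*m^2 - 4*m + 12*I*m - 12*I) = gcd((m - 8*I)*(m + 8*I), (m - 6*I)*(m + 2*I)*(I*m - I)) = 1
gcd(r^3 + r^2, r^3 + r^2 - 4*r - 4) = r + 1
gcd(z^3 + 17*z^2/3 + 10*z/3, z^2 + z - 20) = z + 5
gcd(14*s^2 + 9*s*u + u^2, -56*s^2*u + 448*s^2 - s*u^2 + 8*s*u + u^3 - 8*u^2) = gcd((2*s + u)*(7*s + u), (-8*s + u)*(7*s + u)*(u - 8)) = 7*s + u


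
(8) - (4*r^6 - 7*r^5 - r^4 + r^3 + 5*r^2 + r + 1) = -4*r^6 + 7*r^5 + r^4 - r^3 - 5*r^2 - r + 7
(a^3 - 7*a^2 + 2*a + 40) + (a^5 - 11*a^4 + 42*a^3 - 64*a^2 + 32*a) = a^5 - 11*a^4 + 43*a^3 - 71*a^2 + 34*a + 40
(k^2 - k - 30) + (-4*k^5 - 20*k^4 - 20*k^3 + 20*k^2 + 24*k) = -4*k^5 - 20*k^4 - 20*k^3 + 21*k^2 + 23*k - 30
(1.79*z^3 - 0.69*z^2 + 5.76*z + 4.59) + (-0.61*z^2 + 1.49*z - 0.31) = 1.79*z^3 - 1.3*z^2 + 7.25*z + 4.28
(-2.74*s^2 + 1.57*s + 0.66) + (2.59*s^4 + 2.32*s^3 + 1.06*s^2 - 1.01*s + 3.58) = 2.59*s^4 + 2.32*s^3 - 1.68*s^2 + 0.56*s + 4.24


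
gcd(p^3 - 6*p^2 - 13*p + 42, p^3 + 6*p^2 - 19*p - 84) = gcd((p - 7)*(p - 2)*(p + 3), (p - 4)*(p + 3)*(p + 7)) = p + 3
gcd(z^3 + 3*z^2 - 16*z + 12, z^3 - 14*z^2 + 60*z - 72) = z - 2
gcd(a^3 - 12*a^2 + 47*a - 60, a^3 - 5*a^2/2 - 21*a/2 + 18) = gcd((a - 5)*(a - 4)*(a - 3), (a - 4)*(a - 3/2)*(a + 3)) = a - 4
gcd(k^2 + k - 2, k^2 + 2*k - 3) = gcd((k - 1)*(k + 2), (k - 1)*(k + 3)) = k - 1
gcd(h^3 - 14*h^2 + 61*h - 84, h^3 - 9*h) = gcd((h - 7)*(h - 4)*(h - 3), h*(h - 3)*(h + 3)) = h - 3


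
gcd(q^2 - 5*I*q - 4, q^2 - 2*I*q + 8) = q - 4*I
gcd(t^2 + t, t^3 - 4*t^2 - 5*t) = t^2 + t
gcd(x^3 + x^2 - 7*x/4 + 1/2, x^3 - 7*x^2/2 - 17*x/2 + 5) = x^2 + 3*x/2 - 1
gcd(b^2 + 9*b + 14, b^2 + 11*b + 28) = b + 7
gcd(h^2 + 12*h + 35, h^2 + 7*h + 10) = h + 5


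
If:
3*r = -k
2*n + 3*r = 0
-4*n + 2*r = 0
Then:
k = 0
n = 0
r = 0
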